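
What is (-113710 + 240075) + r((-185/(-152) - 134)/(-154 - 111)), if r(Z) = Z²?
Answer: 205024890369489/1622478400 ≈ 1.2637e+5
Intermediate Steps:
(-113710 + 240075) + r((-185/(-152) - 134)/(-154 - 111)) = (-113710 + 240075) + ((-185/(-152) - 134)/(-154 - 111))² = 126365 + ((-185*(-1/152) - 134)/(-265))² = 126365 + ((185/152 - 134)*(-1/265))² = 126365 + (-20183/152*(-1/265))² = 126365 + (20183/40280)² = 126365 + 407353489/1622478400 = 205024890369489/1622478400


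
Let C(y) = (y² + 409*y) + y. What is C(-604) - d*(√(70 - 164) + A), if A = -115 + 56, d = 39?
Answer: 119477 - 39*I*√94 ≈ 1.1948e+5 - 378.12*I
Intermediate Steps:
A = -59
C(y) = y² + 410*y
C(-604) - d*(√(70 - 164) + A) = -604*(410 - 604) - 39*(√(70 - 164) - 59) = -604*(-194) - 39*(√(-94) - 59) = 117176 - 39*(I*√94 - 59) = 117176 - 39*(-59 + I*√94) = 117176 - (-2301 + 39*I*√94) = 117176 + (2301 - 39*I*√94) = 119477 - 39*I*√94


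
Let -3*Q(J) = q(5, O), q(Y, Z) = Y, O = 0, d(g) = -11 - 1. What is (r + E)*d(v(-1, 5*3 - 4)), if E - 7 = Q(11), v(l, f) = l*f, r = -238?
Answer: 2792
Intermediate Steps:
v(l, f) = f*l
d(g) = -12
Q(J) = -5/3 (Q(J) = -⅓*5 = -5/3)
E = 16/3 (E = 7 - 5/3 = 16/3 ≈ 5.3333)
(r + E)*d(v(-1, 5*3 - 4)) = (-238 + 16/3)*(-12) = -698/3*(-12) = 2792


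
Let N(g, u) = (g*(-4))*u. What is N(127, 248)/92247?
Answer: -125984/92247 ≈ -1.3657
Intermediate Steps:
N(g, u) = -4*g*u (N(g, u) = (-4*g)*u = -4*g*u)
N(127, 248)/92247 = -4*127*248/92247 = -125984*1/92247 = -125984/92247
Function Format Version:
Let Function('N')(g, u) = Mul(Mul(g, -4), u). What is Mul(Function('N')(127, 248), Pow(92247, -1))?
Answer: Rational(-125984, 92247) ≈ -1.3657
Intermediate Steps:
Function('N')(g, u) = Mul(-4, g, u) (Function('N')(g, u) = Mul(Mul(-4, g), u) = Mul(-4, g, u))
Mul(Function('N')(127, 248), Pow(92247, -1)) = Mul(Mul(-4, 127, 248), Pow(92247, -1)) = Mul(-125984, Rational(1, 92247)) = Rational(-125984, 92247)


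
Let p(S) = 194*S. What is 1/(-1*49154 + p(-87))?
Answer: -1/66032 ≈ -1.5144e-5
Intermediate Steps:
1/(-1*49154 + p(-87)) = 1/(-1*49154 + 194*(-87)) = 1/(-49154 - 16878) = 1/(-66032) = -1/66032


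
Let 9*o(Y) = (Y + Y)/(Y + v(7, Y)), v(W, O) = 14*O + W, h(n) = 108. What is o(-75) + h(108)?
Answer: 181141/1677 ≈ 108.01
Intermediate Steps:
v(W, O) = W + 14*O
o(Y) = 2*Y/(9*(7 + 15*Y)) (o(Y) = ((Y + Y)/(Y + (7 + 14*Y)))/9 = ((2*Y)/(7 + 15*Y))/9 = (2*Y/(7 + 15*Y))/9 = 2*Y/(9*(7 + 15*Y)))
o(-75) + h(108) = (2/9)*(-75)/(7 + 15*(-75)) + 108 = (2/9)*(-75)/(7 - 1125) + 108 = (2/9)*(-75)/(-1118) + 108 = (2/9)*(-75)*(-1/1118) + 108 = 25/1677 + 108 = 181141/1677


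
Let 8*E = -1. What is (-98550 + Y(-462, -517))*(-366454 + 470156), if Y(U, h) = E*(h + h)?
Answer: -20412857233/2 ≈ -1.0206e+10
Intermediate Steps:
E = -1/8 (E = (1/8)*(-1) = -1/8 ≈ -0.12500)
Y(U, h) = -h/4 (Y(U, h) = -(h + h)/8 = -h/4)
(-98550 + Y(-462, -517))*(-366454 + 470156) = (-98550 - 1/4*(-517))*(-366454 + 470156) = (-98550 + 517/4)*103702 = -393683/4*103702 = -20412857233/2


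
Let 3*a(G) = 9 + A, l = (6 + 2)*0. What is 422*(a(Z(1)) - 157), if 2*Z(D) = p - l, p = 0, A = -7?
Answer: -197918/3 ≈ -65973.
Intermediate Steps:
l = 0 (l = 8*0 = 0)
Z(D) = 0 (Z(D) = (0 - 1*0)/2 = (0 + 0)/2 = (½)*0 = 0)
a(G) = ⅔ (a(G) = (9 - 7)/3 = (⅓)*2 = ⅔)
422*(a(Z(1)) - 157) = 422*(⅔ - 157) = 422*(-469/3) = -197918/3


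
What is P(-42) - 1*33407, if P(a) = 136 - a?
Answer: -33229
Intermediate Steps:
P(-42) - 1*33407 = (136 - 1*(-42)) - 1*33407 = (136 + 42) - 33407 = 178 - 33407 = -33229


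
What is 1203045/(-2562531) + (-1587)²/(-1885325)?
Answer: -2907347317588/1610401252525 ≈ -1.8054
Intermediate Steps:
1203045/(-2562531) + (-1587)²/(-1885325) = 1203045*(-1/2562531) + 2518569*(-1/1885325) = -401015/854177 - 2518569/1885325 = -2907347317588/1610401252525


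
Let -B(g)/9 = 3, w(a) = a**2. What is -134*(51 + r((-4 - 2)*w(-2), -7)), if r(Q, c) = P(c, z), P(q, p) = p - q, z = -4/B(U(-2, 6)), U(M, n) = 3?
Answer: -210380/27 ≈ -7791.9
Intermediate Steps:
B(g) = -27 (B(g) = -9*3 = -27)
z = 4/27 (z = -4/(-27) = -4*(-1/27) = 4/27 ≈ 0.14815)
r(Q, c) = 4/27 - c
-134*(51 + r((-4 - 2)*w(-2), -7)) = -134*(51 + (4/27 - 1*(-7))) = -134*(51 + (4/27 + 7)) = -134*(51 + 193/27) = -134*1570/27 = -210380/27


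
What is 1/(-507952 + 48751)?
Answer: -1/459201 ≈ -2.1777e-6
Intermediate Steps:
1/(-507952 + 48751) = 1/(-459201) = -1/459201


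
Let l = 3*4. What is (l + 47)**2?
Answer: 3481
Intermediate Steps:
l = 12
(l + 47)**2 = (12 + 47)**2 = 59**2 = 3481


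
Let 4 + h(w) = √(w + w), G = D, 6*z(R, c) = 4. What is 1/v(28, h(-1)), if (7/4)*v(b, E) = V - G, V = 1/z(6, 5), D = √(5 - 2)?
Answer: -7/2 - 7*√3/3 ≈ -7.5415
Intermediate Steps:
D = √3 ≈ 1.7320
z(R, c) = ⅔ (z(R, c) = (⅙)*4 = ⅔)
G = √3 ≈ 1.7320
V = 3/2 (V = 1/(⅔) = 3/2 ≈ 1.5000)
h(w) = -4 + √2*√w (h(w) = -4 + √(w + w) = -4 + √(2*w) = -4 + √2*√w)
v(b, E) = 6/7 - 4*√3/7 (v(b, E) = 4*(3/2 - √3)/7 = 6/7 - 4*√3/7)
1/v(28, h(-1)) = 1/(6/7 - 4*√3/7)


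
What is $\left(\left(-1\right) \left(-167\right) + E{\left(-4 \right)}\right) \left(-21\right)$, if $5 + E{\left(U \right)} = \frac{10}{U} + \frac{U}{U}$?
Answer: $- \frac{6741}{2} \approx -3370.5$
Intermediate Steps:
$E{\left(U \right)} = -4 + \frac{10}{U}$ ($E{\left(U \right)} = -5 + \left(\frac{10}{U} + \frac{U}{U}\right) = -5 + \left(\frac{10}{U} + 1\right) = -5 + \left(1 + \frac{10}{U}\right) = -4 + \frac{10}{U}$)
$\left(\left(-1\right) \left(-167\right) + E{\left(-4 \right)}\right) \left(-21\right) = \left(\left(-1\right) \left(-167\right) - \left(4 - \frac{10}{-4}\right)\right) \left(-21\right) = \left(167 + \left(-4 + 10 \left(- \frac{1}{4}\right)\right)\right) \left(-21\right) = \left(167 - \frac{13}{2}\right) \left(-21\right) = \frac{321}{2} \left(-21\right) = - \frac{6741}{2}$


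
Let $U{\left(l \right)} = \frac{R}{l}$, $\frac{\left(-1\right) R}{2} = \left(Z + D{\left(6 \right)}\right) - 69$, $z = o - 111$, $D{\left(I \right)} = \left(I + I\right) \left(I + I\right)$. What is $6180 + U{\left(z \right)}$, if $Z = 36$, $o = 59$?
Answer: $\frac{160791}{26} \approx 6184.3$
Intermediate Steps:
$D{\left(I \right)} = 4 I^{2}$ ($D{\left(I \right)} = 2 I 2 I = 4 I^{2}$)
$z = -52$ ($z = 59 - 111 = -52$)
$R = -222$ ($R = - 2 \left(\left(36 + 4 \cdot 6^{2}\right) - 69\right) = - 2 \left(\left(36 + 4 \cdot 36\right) - 69\right) = - 2 \left(\left(36 + 144\right) - 69\right) = - 2 \left(180 - 69\right) = \left(-2\right) 111 = -222$)
$U{\left(l \right)} = - \frac{222}{l}$
$6180 + U{\left(z \right)} = 6180 - \frac{222}{-52} = 6180 - - \frac{111}{26} = 6180 + \frac{111}{26} = \frac{160791}{26}$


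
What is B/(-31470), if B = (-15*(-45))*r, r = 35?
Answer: -1575/2098 ≈ -0.75072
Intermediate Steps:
B = 23625 (B = -15*(-45)*35 = 675*35 = 23625)
B/(-31470) = 23625/(-31470) = 23625*(-1/31470) = -1575/2098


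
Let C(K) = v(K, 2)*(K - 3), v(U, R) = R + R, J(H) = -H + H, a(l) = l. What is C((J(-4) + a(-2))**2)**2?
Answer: 16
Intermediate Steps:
J(H) = 0
v(U, R) = 2*R
C(K) = -12 + 4*K (C(K) = (2*2)*(K - 3) = 4*(-3 + K) = -12 + 4*K)
C((J(-4) + a(-2))**2)**2 = (-12 + 4*(0 - 2)**2)**2 = (-12 + 4*(-2)**2)**2 = (-12 + 4*4)**2 = (-12 + 16)**2 = 4**2 = 16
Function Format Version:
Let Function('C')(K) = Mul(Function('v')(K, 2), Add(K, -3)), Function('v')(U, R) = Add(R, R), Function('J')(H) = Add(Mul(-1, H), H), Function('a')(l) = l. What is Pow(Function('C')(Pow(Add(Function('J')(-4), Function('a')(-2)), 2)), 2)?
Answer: 16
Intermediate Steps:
Function('J')(H) = 0
Function('v')(U, R) = Mul(2, R)
Function('C')(K) = Add(-12, Mul(4, K)) (Function('C')(K) = Mul(Mul(2, 2), Add(K, -3)) = Mul(4, Add(-3, K)) = Add(-12, Mul(4, K)))
Pow(Function('C')(Pow(Add(Function('J')(-4), Function('a')(-2)), 2)), 2) = Pow(Add(-12, Mul(4, Pow(Add(0, -2), 2))), 2) = Pow(Add(-12, Mul(4, Pow(-2, 2))), 2) = Pow(Add(-12, Mul(4, 4)), 2) = Pow(Add(-12, 16), 2) = Pow(4, 2) = 16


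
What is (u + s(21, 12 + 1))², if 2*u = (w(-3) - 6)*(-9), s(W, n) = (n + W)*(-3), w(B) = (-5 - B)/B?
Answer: 6084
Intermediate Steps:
w(B) = (-5 - B)/B
s(W, n) = -3*W - 3*n (s(W, n) = (W + n)*(-3) = -3*W - 3*n)
u = 24 (u = (((-5 - 1*(-3))/(-3) - 6)*(-9))/2 = ((-(-5 + 3)/3 - 6)*(-9))/2 = ((-⅓*(-2) - 6)*(-9))/2 = ((⅔ - 6)*(-9))/2 = (-16/3*(-9))/2 = (½)*48 = 24)
(u + s(21, 12 + 1))² = (24 + (-3*21 - 3*(12 + 1)))² = (24 + (-63 - 3*13))² = (24 + (-63 - 39))² = (24 - 102)² = (-78)² = 6084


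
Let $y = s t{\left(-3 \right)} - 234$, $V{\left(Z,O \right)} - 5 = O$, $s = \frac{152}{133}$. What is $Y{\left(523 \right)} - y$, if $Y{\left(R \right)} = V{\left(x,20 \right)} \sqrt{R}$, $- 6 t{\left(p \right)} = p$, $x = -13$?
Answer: $\frac{1634}{7} + 25 \sqrt{523} \approx 805.16$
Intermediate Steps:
$t{\left(p \right)} = - \frac{p}{6}$
$s = \frac{8}{7}$ ($s = 152 \cdot \frac{1}{133} = \frac{8}{7} \approx 1.1429$)
$V{\left(Z,O \right)} = 5 + O$
$y = - \frac{1634}{7}$ ($y = \frac{8 \left(\left(- \frac{1}{6}\right) \left(-3\right)\right)}{7} - 234 = \frac{8}{7} \cdot \frac{1}{2} - 234 = \frac{4}{7} - 234 = - \frac{1634}{7} \approx -233.43$)
$Y{\left(R \right)} = 25 \sqrt{R}$ ($Y{\left(R \right)} = \left(5 + 20\right) \sqrt{R} = 25 \sqrt{R}$)
$Y{\left(523 \right)} - y = 25 \sqrt{523} - - \frac{1634}{7} = 25 \sqrt{523} + \frac{1634}{7} = \frac{1634}{7} + 25 \sqrt{523}$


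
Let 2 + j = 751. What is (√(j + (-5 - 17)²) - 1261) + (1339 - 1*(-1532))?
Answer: 1610 + 3*√137 ≈ 1645.1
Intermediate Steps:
j = 749 (j = -2 + 751 = 749)
(√(j + (-5 - 17)²) - 1261) + (1339 - 1*(-1532)) = (√(749 + (-5 - 17)²) - 1261) + (1339 - 1*(-1532)) = (√(749 + (-22)²) - 1261) + (1339 + 1532) = (√(749 + 484) - 1261) + 2871 = (√1233 - 1261) + 2871 = (3*√137 - 1261) + 2871 = (-1261 + 3*√137) + 2871 = 1610 + 3*√137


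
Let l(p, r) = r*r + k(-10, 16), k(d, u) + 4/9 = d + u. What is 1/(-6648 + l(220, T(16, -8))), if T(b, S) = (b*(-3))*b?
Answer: 9/5248634 ≈ 1.7147e-6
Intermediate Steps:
k(d, u) = -4/9 + d + u (k(d, u) = -4/9 + (d + u) = -4/9 + d + u)
T(b, S) = -3*b² (T(b, S) = (-3*b)*b = -3*b²)
l(p, r) = 50/9 + r² (l(p, r) = r*r + (-4/9 - 10 + 16) = r² + 50/9 = 50/9 + r²)
1/(-6648 + l(220, T(16, -8))) = 1/(-6648 + (50/9 + (-3*16²)²)) = 1/(-6648 + (50/9 + (-3*256)²)) = 1/(-6648 + (50/9 + (-768)²)) = 1/(-6648 + (50/9 + 589824)) = 1/(-6648 + 5308466/9) = 1/(5248634/9) = 9/5248634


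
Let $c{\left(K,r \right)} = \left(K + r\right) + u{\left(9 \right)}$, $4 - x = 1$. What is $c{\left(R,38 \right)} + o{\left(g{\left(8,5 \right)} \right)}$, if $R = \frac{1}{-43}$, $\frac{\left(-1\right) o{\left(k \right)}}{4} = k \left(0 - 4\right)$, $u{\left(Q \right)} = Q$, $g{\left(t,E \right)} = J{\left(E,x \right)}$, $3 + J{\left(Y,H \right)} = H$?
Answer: $\frac{2020}{43} \approx 46.977$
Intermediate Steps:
$x = 3$ ($x = 4 - 1 = 3$)
$J{\left(Y,H \right)} = -3 + H$
$g{\left(t,E \right)} = 0$ ($g{\left(t,E \right)} = -3 + 3 = 0$)
$o{\left(k \right)} = 16 k$ ($o{\left(k \right)} = - 4 k \left(0 - 4\right) = - 4 k \left(-4\right) = - 4 \left(- 4 k\right) = 16 k$)
$R = - \frac{1}{43} \approx -0.023256$
$c{\left(K,r \right)} = 9 + K + r$ ($c{\left(K,r \right)} = \left(K + r\right) + 9 = 9 + K + r$)
$c{\left(R,38 \right)} + o{\left(g{\left(8,5 \right)} \right)} = \left(9 - \frac{1}{43} + 38\right) + 16 \cdot 0 = \frac{2020}{43} + 0 = \frac{2020}{43}$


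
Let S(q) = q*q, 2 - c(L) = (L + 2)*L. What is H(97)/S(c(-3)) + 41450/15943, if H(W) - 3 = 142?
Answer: 2353185/15943 ≈ 147.60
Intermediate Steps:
H(W) = 145 (H(W) = 3 + 142 = 145)
c(L) = 2 - L*(2 + L) (c(L) = 2 - (L + 2)*L = 2 - (2 + L)*L = 2 - L*(2 + L))
S(q) = q**2
H(97)/S(c(-3)) + 41450/15943 = 145/((2 - 1*(-3)**2 - 2*(-3))**2) + 41450/15943 = 145/((2 - 1*9 + 6)**2) + 41450*(1/15943) = 145/((2 - 9 + 6)**2) + 41450/15943 = 145/((-1)**2) + 41450/15943 = 145/1 + 41450/15943 = 145*1 + 41450/15943 = 145 + 41450/15943 = 2353185/15943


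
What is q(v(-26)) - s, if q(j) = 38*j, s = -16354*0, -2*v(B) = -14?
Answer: 266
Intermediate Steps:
v(B) = 7 (v(B) = -1/2*(-14) = 7)
s = 0
q(v(-26)) - s = 38*7 - 1*0 = 266 + 0 = 266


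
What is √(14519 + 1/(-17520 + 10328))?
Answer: √187748323306/3596 ≈ 120.49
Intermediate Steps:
√(14519 + 1/(-17520 + 10328)) = √(14519 + 1/(-7192)) = √(14519 - 1/7192) = √(104420647/7192) = √187748323306/3596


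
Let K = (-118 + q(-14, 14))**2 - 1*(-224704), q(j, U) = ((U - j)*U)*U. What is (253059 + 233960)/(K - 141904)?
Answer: 487019/28919700 ≈ 0.016840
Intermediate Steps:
q(j, U) = U**2*(U - j) (q(j, U) = (U*(U - j))*U = U**2*(U - j))
K = 29061604 (K = (-118 + 14**2*(14 - 1*(-14)))**2 - 1*(-224704) = (-118 + 196*(14 + 14))**2 + 224704 = (-118 + 196*28)**2 + 224704 = (-118 + 5488)**2 + 224704 = 5370**2 + 224704 = 28836900 + 224704 = 29061604)
(253059 + 233960)/(K - 141904) = (253059 + 233960)/(29061604 - 141904) = 487019/28919700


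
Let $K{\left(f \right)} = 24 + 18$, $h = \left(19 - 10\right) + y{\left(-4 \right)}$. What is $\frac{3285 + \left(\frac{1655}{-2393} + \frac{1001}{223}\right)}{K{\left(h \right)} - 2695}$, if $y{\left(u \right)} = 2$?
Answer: $- \frac{1755030443}{1415744267} \approx -1.2397$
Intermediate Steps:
$h = 11$ ($h = \left(19 - 10\right) + 2 = 9 + 2 = 11$)
$K{\left(f \right)} = 42$
$\frac{3285 + \left(\frac{1655}{-2393} + \frac{1001}{223}\right)}{K{\left(h \right)} - 2695} = \frac{3285 + \left(\frac{1655}{-2393} + \frac{1001}{223}\right)}{42 - 2695} = \frac{3285 + \left(1655 \left(- \frac{1}{2393}\right) + 1001 \cdot \frac{1}{223}\right)}{-2653} = \left(3285 + \left(- \frac{1655}{2393} + \frac{1001}{223}\right)\right) \left(- \frac{1}{2653}\right) = \left(3285 + \frac{2026328}{533639}\right) \left(- \frac{1}{2653}\right) = \frac{1755030443}{533639} \left(- \frac{1}{2653}\right) = - \frac{1755030443}{1415744267}$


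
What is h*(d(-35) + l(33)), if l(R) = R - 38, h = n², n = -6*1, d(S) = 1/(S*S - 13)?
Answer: -18177/101 ≈ -179.97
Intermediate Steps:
d(S) = 1/(-13 + S²) (d(S) = 1/(S² - 13) = 1/(-13 + S²))
n = -6
h = 36 (h = (-6)² = 36)
l(R) = -38 + R
h*(d(-35) + l(33)) = 36*(1/(-13 + (-35)²) + (-38 + 33)) = 36*(1/(-13 + 1225) - 5) = 36*(1/1212 - 5) = 36*(-6059/1212) = -18177/101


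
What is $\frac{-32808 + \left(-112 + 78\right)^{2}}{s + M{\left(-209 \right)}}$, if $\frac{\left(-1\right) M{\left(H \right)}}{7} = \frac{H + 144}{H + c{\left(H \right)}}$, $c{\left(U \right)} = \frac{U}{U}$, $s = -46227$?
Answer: $\frac{506432}{739667} \approx 0.68468$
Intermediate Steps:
$c{\left(U \right)} = 1$
$M{\left(H \right)} = - \frac{7 \left(144 + H\right)}{1 + H}$ ($M{\left(H \right)} = - 7 \frac{H + 144}{H + 1} = - 7 \frac{144 + H}{1 + H} = - \frac{7 \left(144 + H\right)}{1 + H}$)
$\frac{-32808 + \left(-112 + 78\right)^{2}}{s + M{\left(-209 \right)}} = \frac{-32808 + \left(-112 + 78\right)^{2}}{-46227 + \frac{7 \left(-144 - -209\right)}{1 - 209}} = \frac{-32808 + \left(-34\right)^{2}}{-46227 + \frac{7 \left(-144 + 209\right)}{-208}} = \frac{-32808 + 1156}{-46227 + 7 \left(- \frac{1}{208}\right) 65} = - \frac{31652}{-46227 - \frac{35}{16}} = - \frac{31652}{- \frac{739667}{16}} = \left(-31652\right) \left(- \frac{16}{739667}\right) = \frac{506432}{739667}$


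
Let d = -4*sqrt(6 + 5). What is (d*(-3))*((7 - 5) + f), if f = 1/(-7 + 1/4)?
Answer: 200*sqrt(11)/9 ≈ 73.703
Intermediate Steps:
d = -4*sqrt(11) ≈ -13.266
f = -4/27 (f = 1/(-7 + 1/4) = 1/(-27/4) = -4/27 ≈ -0.14815)
(d*(-3))*((7 - 5) + f) = (-4*sqrt(11)*(-3))*((7 - 5) - 4/27) = (12*sqrt(11))*(2 - 4/27) = (12*sqrt(11))*(50/27) = 200*sqrt(11)/9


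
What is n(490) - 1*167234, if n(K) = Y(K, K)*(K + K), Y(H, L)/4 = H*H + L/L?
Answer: 941028686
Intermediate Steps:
Y(H, L) = 4 + 4*H² (Y(H, L) = 4*(H*H + L/L) = 4*(H² + 1) = 4*(1 + H²) = 4 + 4*H²)
n(K) = 2*K*(4 + 4*K²) (n(K) = (4 + 4*K²)*(K + K) = (4 + 4*K²)*(2*K) = 2*K*(4 + 4*K²))
n(490) - 1*167234 = 8*490*(1 + 490²) - 1*167234 = 8*490*(1 + 240100) - 167234 = 8*490*240101 - 167234 = 941195920 - 167234 = 941028686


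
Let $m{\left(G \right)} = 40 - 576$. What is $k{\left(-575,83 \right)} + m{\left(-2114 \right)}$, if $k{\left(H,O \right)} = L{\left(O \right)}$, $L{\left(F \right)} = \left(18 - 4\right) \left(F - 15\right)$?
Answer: $416$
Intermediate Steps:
$m{\left(G \right)} = -536$
$L{\left(F \right)} = -210 + 14 F$ ($L{\left(F \right)} = 14 \left(-15 + F\right) = -210 + 14 F$)
$k{\left(H,O \right)} = -210 + 14 O$
$k{\left(-575,83 \right)} + m{\left(-2114 \right)} = \left(-210 + 14 \cdot 83\right) - 536 = \left(-210 + 1162\right) - 536 = 952 - 536 = 416$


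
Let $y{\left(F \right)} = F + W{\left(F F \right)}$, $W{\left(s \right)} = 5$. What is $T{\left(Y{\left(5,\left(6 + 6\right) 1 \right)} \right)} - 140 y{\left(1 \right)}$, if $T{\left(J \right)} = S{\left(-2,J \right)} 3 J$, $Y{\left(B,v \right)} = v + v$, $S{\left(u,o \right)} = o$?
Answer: $888$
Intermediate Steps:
$Y{\left(B,v \right)} = 2 v$
$y{\left(F \right)} = 5 + F$ ($y{\left(F \right)} = F + 5 = 5 + F$)
$T{\left(J \right)} = 3 J^{2}$ ($T{\left(J \right)} = J 3 J = 3 J J = 3 J^{2}$)
$T{\left(Y{\left(5,\left(6 + 6\right) 1 \right)} \right)} - 140 y{\left(1 \right)} = 3 \left(2 \left(6 + 6\right) 1\right)^{2} - 140 \left(5 + 1\right) = 3 \left(2 \cdot 12 \cdot 1\right)^{2} - 840 = 3 \left(2 \cdot 12\right)^{2} - 840 = 3 \cdot 24^{2} - 840 = 3 \cdot 576 - 840 = 1728 - 840 = 888$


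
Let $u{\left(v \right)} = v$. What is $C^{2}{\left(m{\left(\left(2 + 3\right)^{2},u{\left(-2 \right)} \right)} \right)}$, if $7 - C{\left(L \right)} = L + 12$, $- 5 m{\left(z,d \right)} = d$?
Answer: $\frac{729}{25} \approx 29.16$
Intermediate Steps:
$m{\left(z,d \right)} = - \frac{d}{5}$
$C{\left(L \right)} = -5 - L$ ($C{\left(L \right)} = 7 - \left(L + 12\right) = 7 - \left(12 + L\right) = -5 - L$)
$C^{2}{\left(m{\left(\left(2 + 3\right)^{2},u{\left(-2 \right)} \right)} \right)} = \left(-5 - \left(- \frac{1}{5}\right) \left(-2\right)\right)^{2} = \left(-5 - \frac{2}{5}\right)^{2} = \left(- \frac{27}{5}\right)^{2} = \frac{729}{25}$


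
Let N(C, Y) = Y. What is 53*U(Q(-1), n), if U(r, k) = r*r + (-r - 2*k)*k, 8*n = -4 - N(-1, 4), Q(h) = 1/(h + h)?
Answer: -477/4 ≈ -119.25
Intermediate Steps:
Q(h) = 1/(2*h)
n = -1 (n = (-4 - 1*4)/8 = (-4 - 4)/8 = (⅛)*(-8) = -1)
U(r, k) = r² + k*(-r - 2*k)
53*U(Q(-1), n) = 53*(((½)/(-1))² - 2*(-1)² - 1*(-1)*(½)/(-1)) = 53*(((½)*(-1))² - 2*1 - 1*(-1)*(½)*(-1)) = 53*((-½)² - 2 - 1*(-1)*(-½)) = 53*(¼ - 2 - ½) = 53*(-9/4) = -477/4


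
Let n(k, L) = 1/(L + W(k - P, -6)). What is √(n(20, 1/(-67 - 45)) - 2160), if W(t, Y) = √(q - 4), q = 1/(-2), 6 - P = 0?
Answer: 4*√2*√((71 - 11340*I*√2)/(-1 + 168*I*√2)) ≈ 0.0050714 - 46.476*I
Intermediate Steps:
P = 6 (P = 6 - 1*0 = 6 + 0 = 6)
q = -½ ≈ -0.50000
W(t, Y) = 3*I*√2/2 (W(t, Y) = √(-½ - 4) = √(-9/2) = 3*I*√2/2)
n(k, L) = 1/(L + 3*I*√2/2)
√(n(20, 1/(-67 - 45)) - 2160) = √(2/(2/(-67 - 45) + 3*I*√2) - 2160) = √(2/(2/(-112) + 3*I*√2) - 2160) = √(2/(2*(-1/112) + 3*I*√2) - 2160) = √(2/(-1/56 + 3*I*√2) - 2160) = √(-2160 + 2/(-1/56 + 3*I*√2))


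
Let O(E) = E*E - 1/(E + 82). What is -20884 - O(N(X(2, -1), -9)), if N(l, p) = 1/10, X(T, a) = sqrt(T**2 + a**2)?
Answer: -1714576221/82100 ≈ -20884.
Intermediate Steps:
N(l, p) = 1/10
O(E) = E**2 - 1/(82 + E)
-20884 - O(N(X(2, -1), -9)) = -20884 - (-1 + (1/10)**3 + 82*(1/10)**2)/(82 + 1/10) = -20884 - (-1 + 1/1000 + 82*(1/100))/821/10 = -20884 - 10*(-1 + 1/1000 + 41/50)/821 = -20884 - 10*(-179)/(821*1000) = -20884 - 1*(-179/82100) = -20884 + 179/82100 = -1714576221/82100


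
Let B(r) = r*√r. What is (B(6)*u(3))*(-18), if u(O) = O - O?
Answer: 0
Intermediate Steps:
u(O) = 0
B(r) = r^(3/2)
(B(6)*u(3))*(-18) = (6^(3/2)*0)*(-18) = ((6*√6)*0)*(-18) = 0*(-18) = 0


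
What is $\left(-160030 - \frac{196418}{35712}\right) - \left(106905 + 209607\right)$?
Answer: $- \frac{8509232161}{17856} \approx -4.7655 \cdot 10^{5}$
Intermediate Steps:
$\left(-160030 - \frac{196418}{35712}\right) - \left(106905 + 209607\right) = \left(-160030 - \frac{98209}{17856}\right) - 316512 = - \frac{2857593889}{17856} - 316512 = - \frac{8509232161}{17856}$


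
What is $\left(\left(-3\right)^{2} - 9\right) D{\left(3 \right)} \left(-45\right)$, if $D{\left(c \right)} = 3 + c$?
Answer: $0$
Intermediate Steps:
$\left(\left(-3\right)^{2} - 9\right) D{\left(3 \right)} \left(-45\right) = \left(\left(-3\right)^{2} - 9\right) \left(3 + 3\right) \left(-45\right) = \left(9 - 9\right) 6 \left(-45\right) = 0 \cdot 6 \left(-45\right) = 0 \left(-45\right) = 0$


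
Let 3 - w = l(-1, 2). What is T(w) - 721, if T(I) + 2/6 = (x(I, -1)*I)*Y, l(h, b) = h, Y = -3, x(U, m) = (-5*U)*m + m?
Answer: -2848/3 ≈ -949.33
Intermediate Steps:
x(U, m) = m - 5*U*m (x(U, m) = -5*U*m + m = m - 5*U*m)
w = 4 (w = 3 - 1*(-1) = 3 + 1 = 4)
T(I) = -⅓ - 3*I*(-1 + 5*I) (T(I) = -⅓ + ((-(1 - 5*I))*I)*(-3) = -⅓ + ((-1 + 5*I)*I)*(-3) = -⅓ + (I*(-1 + 5*I))*(-3) = -⅓ - 3*I*(-1 + 5*I))
T(w) - 721 = (-⅓ - 15*4² + 3*4) - 721 = (-⅓ - 15*16 + 12) - 721 = (-⅓ - 240 + 12) - 721 = -685/3 - 721 = -2848/3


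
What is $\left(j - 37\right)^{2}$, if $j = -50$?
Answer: $7569$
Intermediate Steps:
$\left(j - 37\right)^{2} = \left(-50 - 37\right)^{2} = \left(-87\right)^{2} = 7569$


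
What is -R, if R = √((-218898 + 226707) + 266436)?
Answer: -√274245 ≈ -523.68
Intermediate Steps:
R = √274245 (R = √(7809 + 266436) = √274245 ≈ 523.68)
-R = -√274245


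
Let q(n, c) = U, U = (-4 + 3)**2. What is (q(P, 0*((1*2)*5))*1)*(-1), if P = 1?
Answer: -1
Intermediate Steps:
U = 1 (U = (-1)**2 = 1)
q(n, c) = 1
(q(P, 0*((1*2)*5))*1)*(-1) = (1*1)*(-1) = 1*(-1) = -1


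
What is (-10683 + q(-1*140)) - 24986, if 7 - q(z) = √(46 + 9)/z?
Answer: -35662 + √55/140 ≈ -35662.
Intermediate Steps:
q(z) = 7 - √55/z (q(z) = 7 - √(46 + 9)/z = 7 - √55/z)
(-10683 + q(-1*140)) - 24986 = (-10683 + (7 - √55/((-1*140)))) - 24986 = (-10683 + (7 - 1*√55/(-140))) - 24986 = (-10683 + (7 - 1*√55*(-1/140))) - 24986 = (-10683 + (7 + √55/140)) - 24986 = (-10676 + √55/140) - 24986 = -35662 + √55/140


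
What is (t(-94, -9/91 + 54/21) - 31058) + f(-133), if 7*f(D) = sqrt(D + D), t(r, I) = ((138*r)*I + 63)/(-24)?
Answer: -21639235/728 + I*sqrt(266)/7 ≈ -29724.0 + 2.3299*I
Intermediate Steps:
t(r, I) = -21/8 - 23*I*r/4 (t(r, I) = (138*I*r + 63)*(-1/24) = (63 + 138*I*r)*(-1/24) = -21/8 - 23*I*r/4)
f(D) = sqrt(2)*sqrt(D)/7 (f(D) = sqrt(D + D)/7 = sqrt(2*D)/7 = (sqrt(2)*sqrt(D))/7 = sqrt(2)*sqrt(D)/7)
(t(-94, -9/91 + 54/21) - 31058) + f(-133) = ((-21/8 - 23/4*(-9/91 + 54/21)*(-94)) - 31058) + sqrt(2)*sqrt(-133)/7 = ((-21/8 - 23/4*(-9*1/91 + 54*(1/21))*(-94)) - 31058) + sqrt(2)*(I*sqrt(133))/7 = ((-21/8 - 23/4*(-9/91 + 18/7)*(-94)) - 31058) + I*sqrt(266)/7 = ((-21/8 - 23/4*225/91*(-94)) - 31058) + I*sqrt(266)/7 = ((-21/8 + 243225/182) - 31058) + I*sqrt(266)/7 = (970989/728 - 31058) + I*sqrt(266)/7 = -21639235/728 + I*sqrt(266)/7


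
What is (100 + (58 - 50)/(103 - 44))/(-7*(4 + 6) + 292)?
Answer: 2954/6549 ≈ 0.45106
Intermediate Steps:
(100 + (58 - 50)/(103 - 44))/(-7*(4 + 6) + 292) = (100 + 8/59)/(-7*10 + 292) = (100 + 8*(1/59))/(-70 + 292) = (100 + 8/59)/222 = (5908/59)*(1/222) = 2954/6549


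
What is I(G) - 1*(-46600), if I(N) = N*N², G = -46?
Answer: -50736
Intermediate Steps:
I(N) = N³
I(G) - 1*(-46600) = (-46)³ - 1*(-46600) = -97336 + 46600 = -50736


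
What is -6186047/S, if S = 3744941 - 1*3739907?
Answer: -6186047/5034 ≈ -1228.9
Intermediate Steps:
S = 5034 (S = 3744941 - 3739907 = 5034)
-6186047/S = -6186047/5034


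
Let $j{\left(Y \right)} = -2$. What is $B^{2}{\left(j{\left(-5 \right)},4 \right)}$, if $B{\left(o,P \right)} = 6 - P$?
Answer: $4$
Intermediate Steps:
$B^{2}{\left(j{\left(-5 \right)},4 \right)} = \left(6 - 4\right)^{2} = 2^{2} = 4$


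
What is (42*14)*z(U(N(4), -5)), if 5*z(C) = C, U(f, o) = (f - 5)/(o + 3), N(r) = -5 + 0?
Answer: 588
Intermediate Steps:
N(r) = -5
U(f, o) = (-5 + f)/(3 + o)
z(C) = C/5
(42*14)*z(U(N(4), -5)) = (42*14)*(((-5 - 5)/(3 - 5))/5) = 588*((-10/(-2))/5) = 588*((-½*(-10))/5) = 588*((⅕)*5) = 588*1 = 588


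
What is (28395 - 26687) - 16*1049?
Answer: -15076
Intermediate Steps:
(28395 - 26687) - 16*1049 = 1708 - 16784 = -15076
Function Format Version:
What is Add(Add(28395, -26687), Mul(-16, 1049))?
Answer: -15076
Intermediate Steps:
Add(Add(28395, -26687), Mul(-16, 1049)) = Add(1708, -16784) = -15076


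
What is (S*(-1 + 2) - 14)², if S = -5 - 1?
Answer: 400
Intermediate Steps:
S = -6
(S*(-1 + 2) - 14)² = (-6*(-1 + 2) - 14)² = (-6*1 - 14)² = (-6 - 14)² = (-20)² = 400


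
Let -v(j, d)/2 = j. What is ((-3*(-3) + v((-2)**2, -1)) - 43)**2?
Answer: 1764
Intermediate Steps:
v(j, d) = -2*j
((-3*(-3) + v((-2)**2, -1)) - 43)**2 = ((-3*(-3) - 2*(-2)**2) - 43)**2 = ((9 - 2*4) - 43)**2 = ((9 - 8) - 43)**2 = (1 - 43)**2 = (-42)**2 = 1764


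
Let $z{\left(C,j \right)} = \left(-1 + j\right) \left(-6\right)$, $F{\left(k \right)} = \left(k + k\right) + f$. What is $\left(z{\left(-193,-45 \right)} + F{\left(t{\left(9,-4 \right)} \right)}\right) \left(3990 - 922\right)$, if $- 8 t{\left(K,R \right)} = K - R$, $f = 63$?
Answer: $1030081$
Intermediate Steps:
$t{\left(K,R \right)} = - \frac{K}{8} + \frac{R}{8}$ ($t{\left(K,R \right)} = - \frac{K - R}{8} = - \frac{K}{8} + \frac{R}{8}$)
$F{\left(k \right)} = 63 + 2 k$ ($F{\left(k \right)} = \left(k + k\right) + 63 = 2 k + 63 = 63 + 2 k$)
$z{\left(C,j \right)} = 6 - 6 j$
$\left(z{\left(-193,-45 \right)} + F{\left(t{\left(9,-4 \right)} \right)}\right) \left(3990 - 922\right) = \left(\left(6 - -270\right) + \left(63 + 2 \left(\left(- \frac{1}{8}\right) 9 + \frac{1}{8} \left(-4\right)\right)\right)\right) \left(3990 - 922\right) = \left(\left(6 + 270\right) + \left(63 + 2 \left(- \frac{9}{8} - \frac{1}{2}\right)\right)\right) 3068 = \left(276 + \left(63 + 2 \left(- \frac{13}{8}\right)\right)\right) 3068 = \left(276 + \left(63 - \frac{13}{4}\right)\right) 3068 = \left(276 + \frac{239}{4}\right) 3068 = \frac{1343}{4} \cdot 3068 = 1030081$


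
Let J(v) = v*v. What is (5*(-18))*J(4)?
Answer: -1440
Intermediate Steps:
J(v) = v**2
(5*(-18))*J(4) = (5*(-18))*4**2 = -90*16 = -1440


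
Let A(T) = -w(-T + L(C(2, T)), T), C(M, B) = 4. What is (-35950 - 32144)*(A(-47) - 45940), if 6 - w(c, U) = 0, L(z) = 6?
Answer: 3128646924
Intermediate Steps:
w(c, U) = 6 (w(c, U) = 6 - 1*0 = 6 + 0 = 6)
A(T) = -6 (A(T) = -1*6 = -6)
(-35950 - 32144)*(A(-47) - 45940) = (-35950 - 32144)*(-6 - 45940) = -68094*(-45946) = 3128646924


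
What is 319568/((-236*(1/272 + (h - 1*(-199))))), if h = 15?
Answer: -21730624/3434331 ≈ -6.3275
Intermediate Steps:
319568/((-236*(1/272 + (h - 1*(-199))))) = 319568/((-236*(1/272 + (15 - 1*(-199))))) = 319568/((-236*(1/272 + (15 + 199)))) = 319568/((-236*(1/272 + 214))) = 319568/((-236*58209/272)) = 319568/(-3434331/68) = 319568*(-68/3434331) = -21730624/3434331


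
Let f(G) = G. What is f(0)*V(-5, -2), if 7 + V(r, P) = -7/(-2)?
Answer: 0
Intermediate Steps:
V(r, P) = -7/2 (V(r, P) = -7 - 7/(-2) = -7 - 7*(-½) = -7 + 7/2 = -7/2)
f(0)*V(-5, -2) = 0*(-7/2) = 0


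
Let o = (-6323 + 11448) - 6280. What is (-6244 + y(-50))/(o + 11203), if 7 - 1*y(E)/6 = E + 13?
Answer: -1495/2512 ≈ -0.59514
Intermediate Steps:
y(E) = -36 - 6*E (y(E) = 42 - 6*(E + 13) = 42 - 6*(13 + E) = 42 + (-78 - 6*E) = -36 - 6*E)
o = -1155 (o = 5125 - 6280 = -1155)
(-6244 + y(-50))/(o + 11203) = (-6244 + (-36 - 6*(-50)))/(-1155 + 11203) = (-6244 + (-36 + 300))/10048 = (-6244 + 264)*(1/10048) = -5980*1/10048 = -1495/2512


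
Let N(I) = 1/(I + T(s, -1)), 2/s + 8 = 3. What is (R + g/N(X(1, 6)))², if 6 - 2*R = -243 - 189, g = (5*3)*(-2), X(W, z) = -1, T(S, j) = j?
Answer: 77841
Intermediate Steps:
s = -⅖ (s = 2/(-8 + 3) = 2/(-5) = 2*(-⅕) = -⅖ ≈ -0.40000)
g = -30 (g = 15*(-2) = -30)
N(I) = 1/(-1 + I) (N(I) = 1/(I - 1) = 1/(-1 + I))
R = 219 (R = 3 - (-243 - 189)/2 = 3 - ½*(-432) = 3 + 216 = 219)
(R + g/N(X(1, 6)))² = (219 - 30/(1/(-1 - 1)))² = (219 - 30/(1/(-2)))² = (219 - 30/(-½))² = (219 - 30*(-2))² = (219 + 60)² = 279² = 77841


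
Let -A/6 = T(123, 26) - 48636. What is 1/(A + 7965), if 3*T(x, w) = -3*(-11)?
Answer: 1/299715 ≈ 3.3365e-6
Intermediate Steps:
T(x, w) = 11 (T(x, w) = (-3*(-11))/3 = (⅓)*33 = 11)
A = 291750 (A = -6*(11 - 48636) = -6*(-48625) = 291750)
1/(A + 7965) = 1/(291750 + 7965) = 1/299715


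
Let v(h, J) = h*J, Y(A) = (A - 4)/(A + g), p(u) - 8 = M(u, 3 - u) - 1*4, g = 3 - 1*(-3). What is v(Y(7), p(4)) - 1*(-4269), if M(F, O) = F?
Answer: 55521/13 ≈ 4270.8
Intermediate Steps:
g = 6 (g = 3 + 3 = 6)
p(u) = 4 + u (p(u) = 8 + (u - 1*4) = 8 + (u - 4) = 8 + (-4 + u) = 4 + u)
Y(A) = (-4 + A)/(6 + A) (Y(A) = (A - 4)/(A + 6) = (-4 + A)/(6 + A))
v(h, J) = J*h
v(Y(7), p(4)) - 1*(-4269) = (4 + 4)*((-4 + 7)/(6 + 7)) - 1*(-4269) = 8*(3/13) + 4269 = 24/13 + 4269 = 55521/13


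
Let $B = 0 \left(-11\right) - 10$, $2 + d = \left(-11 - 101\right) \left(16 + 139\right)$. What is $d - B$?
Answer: $-17352$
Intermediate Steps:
$d = -17362$ ($d = -2 + \left(-11 - 101\right) \left(16 + 139\right) = -2 - 17360 = -17362$)
$B = -10$ ($B = 0 - 10 = -10$)
$d - B = -17362 - -10 = -17362 + 10 = -17352$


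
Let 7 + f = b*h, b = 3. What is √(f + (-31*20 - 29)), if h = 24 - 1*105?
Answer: I*√899 ≈ 29.983*I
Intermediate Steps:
h = -81 (h = 24 - 105 = -81)
f = -250 (f = -7 + 3*(-81) = -7 - 243 = -250)
√(f + (-31*20 - 29)) = √(-250 + (-31*20 - 29)) = √(-250 + (-620 - 29)) = √(-250 - 649) = √(-899) = I*√899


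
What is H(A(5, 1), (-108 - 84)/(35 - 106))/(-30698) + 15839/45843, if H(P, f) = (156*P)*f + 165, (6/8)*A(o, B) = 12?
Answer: 12015535841/99917477394 ≈ 0.12025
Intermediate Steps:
A(o, B) = 16 (A(o, B) = (4/3)*12 = 16)
H(P, f) = 165 + 156*P*f (H(P, f) = 156*P*f + 165 = 165 + 156*P*f)
H(A(5, 1), (-108 - 84)/(35 - 106))/(-30698) + 15839/45843 = (165 + 156*16*((-108 - 84)/(35 - 106)))/(-30698) + 15839/45843 = (165 + 156*16*(-192/(-71)))*(-1/30698) + 15839*(1/45843) = (165 + 156*16*(-192*(-1/71)))*(-1/30698) + 15839/45843 = (165 + 156*16*(192/71))*(-1/30698) + 15839/45843 = (165 + 479232/71)*(-1/30698) + 15839/45843 = (490947/71)*(-1/30698) + 15839/45843 = -490947/2179558 + 15839/45843 = 12015535841/99917477394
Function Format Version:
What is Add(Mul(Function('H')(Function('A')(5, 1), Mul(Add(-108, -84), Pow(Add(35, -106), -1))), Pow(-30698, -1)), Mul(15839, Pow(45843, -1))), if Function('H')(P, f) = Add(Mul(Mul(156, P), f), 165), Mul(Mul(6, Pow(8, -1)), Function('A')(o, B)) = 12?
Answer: Rational(12015535841, 99917477394) ≈ 0.12025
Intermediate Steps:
Function('A')(o, B) = 16 (Function('A')(o, B) = Mul(Rational(4, 3), 12) = 16)
Function('H')(P, f) = Add(165, Mul(156, P, f)) (Function('H')(P, f) = Add(Mul(156, P, f), 165) = Add(165, Mul(156, P, f)))
Add(Mul(Function('H')(Function('A')(5, 1), Mul(Add(-108, -84), Pow(Add(35, -106), -1))), Pow(-30698, -1)), Mul(15839, Pow(45843, -1))) = Add(Mul(Add(165, Mul(156, 16, Mul(Add(-108, -84), Pow(Add(35, -106), -1)))), Pow(-30698, -1)), Mul(15839, Pow(45843, -1))) = Add(Mul(Add(165, Mul(156, 16, Mul(-192, Pow(-71, -1)))), Rational(-1, 30698)), Mul(15839, Rational(1, 45843))) = Add(Mul(Add(165, Mul(156, 16, Mul(-192, Rational(-1, 71)))), Rational(-1, 30698)), Rational(15839, 45843)) = Add(Mul(Add(165, Mul(156, 16, Rational(192, 71))), Rational(-1, 30698)), Rational(15839, 45843)) = Add(Mul(Add(165, Rational(479232, 71)), Rational(-1, 30698)), Rational(15839, 45843)) = Add(Mul(Rational(490947, 71), Rational(-1, 30698)), Rational(15839, 45843)) = Add(Rational(-490947, 2179558), Rational(15839, 45843)) = Rational(12015535841, 99917477394)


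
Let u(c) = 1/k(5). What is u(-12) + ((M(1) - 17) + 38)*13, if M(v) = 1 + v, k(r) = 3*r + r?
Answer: 5981/20 ≈ 299.05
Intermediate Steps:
k(r) = 4*r
u(c) = 1/20 (u(c) = 1/(4*5) = 1/20)
u(-12) + ((M(1) - 17) + 38)*13 = 1/20 + (((1 + 1) - 17) + 38)*13 = 1/20 + ((2 - 17) + 38)*13 = 1/20 + (-15 + 38)*13 = 1/20 + 23*13 = 1/20 + 299 = 5981/20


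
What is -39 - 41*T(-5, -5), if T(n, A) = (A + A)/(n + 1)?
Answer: -283/2 ≈ -141.50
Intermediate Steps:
T(n, A) = 2*A/(1 + n) (T(n, A) = (2*A)/(1 + n) = 2*A/(1 + n))
-39 - 41*T(-5, -5) = -39 - 82*(-5)/(1 - 5) = -39 - 82*(-5)/(-4) = -39 - 82*(-5)*(-1)/4 = -39 - 41*5/2 = -39 - 205/2 = -283/2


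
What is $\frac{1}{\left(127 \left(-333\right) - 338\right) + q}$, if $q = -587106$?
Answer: $- \frac{1}{629735} \approx -1.588 \cdot 10^{-6}$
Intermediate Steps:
$\frac{1}{\left(127 \left(-333\right) - 338\right) + q} = \frac{1}{\left(127 \left(-333\right) - 338\right) - 587106} = \frac{1}{\left(-42291 - 338\right) - 587106} = \frac{1}{-42629 - 587106} = \frac{1}{-629735} = - \frac{1}{629735}$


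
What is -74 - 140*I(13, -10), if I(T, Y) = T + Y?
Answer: -494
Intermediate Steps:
-74 - 140*I(13, -10) = -74 - 140*(13 - 10) = -74 - 140*3 = -74 - 420 = -494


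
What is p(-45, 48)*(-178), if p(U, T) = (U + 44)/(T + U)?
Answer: 178/3 ≈ 59.333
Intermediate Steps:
p(U, T) = (44 + U)/(T + U)
p(-45, 48)*(-178) = ((44 - 45)/(48 - 45))*(-178) = (-1/3)*(-178) = ((⅓)*(-1))*(-178) = -⅓*(-178) = 178/3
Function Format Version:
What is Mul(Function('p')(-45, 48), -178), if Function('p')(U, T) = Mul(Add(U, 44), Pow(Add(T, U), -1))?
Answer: Rational(178, 3) ≈ 59.333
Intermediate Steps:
Function('p')(U, T) = Mul(Pow(Add(T, U), -1), Add(44, U)) (Function('p')(U, T) = Mul(Add(44, U), Pow(Add(T, U), -1)) = Mul(Pow(Add(T, U), -1), Add(44, U)))
Mul(Function('p')(-45, 48), -178) = Mul(Mul(Pow(Add(48, -45), -1), Add(44, -45)), -178) = Mul(Mul(Pow(3, -1), -1), -178) = Mul(Mul(Rational(1, 3), -1), -178) = Mul(Rational(-1, 3), -178) = Rational(178, 3)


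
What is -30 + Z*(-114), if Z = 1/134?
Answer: -2067/67 ≈ -30.851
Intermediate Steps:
Z = 1/134 ≈ 0.0074627
-30 + Z*(-114) = -30 + (1/134)*(-114) = -30 - 57/67 = -2067/67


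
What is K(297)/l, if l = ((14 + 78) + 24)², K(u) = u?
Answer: 297/13456 ≈ 0.022072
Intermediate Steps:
l = 13456 (l = (92 + 24)² = 116² = 13456)
K(297)/l = 297/13456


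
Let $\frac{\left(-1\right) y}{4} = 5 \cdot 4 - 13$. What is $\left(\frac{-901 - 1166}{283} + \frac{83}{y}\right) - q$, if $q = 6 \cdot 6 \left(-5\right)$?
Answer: $\frac{1344955}{7924} \approx 169.73$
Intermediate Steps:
$y = -28$ ($y = - 4 \left(5 \cdot 4 - 13\right) = - 4 \left(20 - 13\right) = \left(-4\right) 7 = -28$)
$q = -180$ ($q = 36 \left(-5\right) = -180$)
$\left(\frac{-901 - 1166}{283} + \frac{83}{y}\right) - q = \left(\frac{-901 - 1166}{283} + \frac{83}{-28}\right) - -180 = \left(\left(-2067\right) \frac{1}{283} + 83 \left(- \frac{1}{28}\right)\right) + 180 = \left(- \frac{2067}{283} - \frac{83}{28}\right) + 180 = - \frac{81365}{7924} + 180 = \frac{1344955}{7924}$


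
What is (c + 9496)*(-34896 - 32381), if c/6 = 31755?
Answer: -13457149202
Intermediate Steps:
c = 190530 (c = 6*31755 = 190530)
(c + 9496)*(-34896 - 32381) = (190530 + 9496)*(-34896 - 32381) = 200026*(-67277) = -13457149202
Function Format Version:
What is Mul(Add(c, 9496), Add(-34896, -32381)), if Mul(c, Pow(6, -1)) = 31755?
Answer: -13457149202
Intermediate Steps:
c = 190530 (c = Mul(6, 31755) = 190530)
Mul(Add(c, 9496), Add(-34896, -32381)) = Mul(Add(190530, 9496), Add(-34896, -32381)) = Mul(200026, -67277) = -13457149202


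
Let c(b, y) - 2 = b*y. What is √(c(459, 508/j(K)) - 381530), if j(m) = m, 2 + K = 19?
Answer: 6*I*√10217 ≈ 606.47*I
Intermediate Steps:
K = 17 (K = -2 + 19 = 17)
c(b, y) = 2 + b*y
√(c(459, 508/j(K)) - 381530) = √((2 + 459*(508/17)) - 381530) = √((2 + 13716) - 381530) = √(13718 - 381530) = √(-367812) = 6*I*√10217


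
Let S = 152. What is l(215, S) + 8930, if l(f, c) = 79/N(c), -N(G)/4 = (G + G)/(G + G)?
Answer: 35641/4 ≈ 8910.3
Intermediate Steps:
N(G) = -4 (N(G) = -4*(G + G)/(G + G) = -4*2*G/(2*G) = -4*2*G*1/(2*G) = -4*1 = -4)
l(f, c) = -79/4 (l(f, c) = 79/(-4) = 79*(-¼) = -79/4)
l(215, S) + 8930 = -79/4 + 8930 = 35641/4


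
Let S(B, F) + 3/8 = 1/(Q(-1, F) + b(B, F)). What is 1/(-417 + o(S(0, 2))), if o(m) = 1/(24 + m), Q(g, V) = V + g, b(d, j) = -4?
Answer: -559/233079 ≈ -0.0023983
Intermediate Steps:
S(B, F) = -3/8 + 1/(-5 + F) (S(B, F) = -3/8 + 1/((F - 1) - 4) = -3/8 + 1/((-1 + F) - 4) = -3/8 + 1/(-5 + F))
1/(-417 + o(S(0, 2))) = 1/(-417 + 1/(24 + (23 - 3*2)/(8*(-5 + 2)))) = 1/(-417 + 1/(24 + (⅛)*(23 - 6)/(-3))) = 1/(-417 + 1/(24 + (⅛)*(-⅓)*17)) = 1/(-417 + 1/(24 - 17/24)) = 1/(-417 + 1/(559/24)) = 1/(-417 + 24/559) = 1/(-233079/559) = -559/233079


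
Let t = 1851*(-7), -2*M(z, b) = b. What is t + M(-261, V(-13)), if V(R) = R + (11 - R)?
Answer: -25925/2 ≈ -12963.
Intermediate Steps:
V(R) = 11
M(z, b) = -b/2
t = -12957
t + M(-261, V(-13)) = -12957 - ½*11 = -12957 - 11/2 = -25925/2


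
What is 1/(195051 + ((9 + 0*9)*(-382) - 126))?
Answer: 1/191487 ≈ 5.2223e-6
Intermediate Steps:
1/(195051 + ((9 + 0*9)*(-382) - 126)) = 1/(195051 + ((9 + 0)*(-382) - 126)) = 1/(195051 + (9*(-382) - 126)) = 1/(195051 + (-3438 - 126)) = 1/(195051 - 3564) = 1/191487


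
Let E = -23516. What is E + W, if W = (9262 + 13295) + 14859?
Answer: 13900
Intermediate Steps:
W = 37416 (W = 22557 + 14859 = 37416)
E + W = -23516 + 37416 = 13900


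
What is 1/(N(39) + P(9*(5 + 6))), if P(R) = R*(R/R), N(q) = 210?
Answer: 1/309 ≈ 0.0032362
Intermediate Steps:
P(R) = R (P(R) = R*1 = R)
1/(N(39) + P(9*(5 + 6))) = 1/(210 + 9*(5 + 6)) = 1/(210 + 9*11) = 1/(210 + 99) = 1/309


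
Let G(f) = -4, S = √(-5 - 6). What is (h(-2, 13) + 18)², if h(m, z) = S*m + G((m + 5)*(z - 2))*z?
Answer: 1112 + 136*I*√11 ≈ 1112.0 + 451.06*I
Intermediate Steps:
S = I*√11 (S = √(-11) = I*√11 ≈ 3.3166*I)
h(m, z) = -4*z + I*m*√11 (h(m, z) = (I*√11)*m - 4*z = I*m*√11 - 4*z = -4*z + I*m*√11)
(h(-2, 13) + 18)² = ((-4*13 + I*(-2)*√11) + 18)² = ((-52 - 2*I*√11) + 18)² = (-34 - 2*I*√11)²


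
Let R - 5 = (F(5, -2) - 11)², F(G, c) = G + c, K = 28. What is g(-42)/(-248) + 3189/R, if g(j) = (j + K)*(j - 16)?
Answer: 61237/1426 ≈ 42.943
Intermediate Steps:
g(j) = (-16 + j)*(28 + j) (g(j) = (j + 28)*(j - 16) = (28 + j)*(-16 + j) = (-16 + j)*(28 + j))
R = 69 (R = 5 + ((5 - 2) - 11)² = 5 + (3 - 11)² = 5 + (-8)² = 5 + 64 = 69)
g(-42)/(-248) + 3189/R = (-448 + (-42)² + 12*(-42))/(-248) + 3189/69 = (-448 + 1764 - 504)*(-1/248) + 3189*(1/69) = 812*(-1/248) + 1063/23 = -203/62 + 1063/23 = 61237/1426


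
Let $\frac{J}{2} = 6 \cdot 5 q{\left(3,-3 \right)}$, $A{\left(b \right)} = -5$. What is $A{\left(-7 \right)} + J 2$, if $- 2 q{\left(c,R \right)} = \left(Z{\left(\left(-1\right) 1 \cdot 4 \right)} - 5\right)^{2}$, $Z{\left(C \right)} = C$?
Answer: $-4865$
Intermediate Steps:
$q{\left(c,R \right)} = - \frac{81}{2}$ ($q{\left(c,R \right)} = - \frac{\left(\left(-1\right) 1 \cdot 4 - 5\right)^{2}}{2} = - \frac{\left(\left(-1\right) 4 - 5\right)^{2}}{2} = - \frac{\left(-4 - 5\right)^{2}}{2} = - \frac{\left(-9\right)^{2}}{2} = \left(- \frac{1}{2}\right) 81 = - \frac{81}{2}$)
$J = -2430$ ($J = 2 \cdot 6 \cdot 5 \left(- \frac{81}{2}\right) = 2 \cdot 30 \left(- \frac{81}{2}\right) = 2 \left(-1215\right) = -2430$)
$A{\left(-7 \right)} + J 2 = -5 - 4860 = -4865$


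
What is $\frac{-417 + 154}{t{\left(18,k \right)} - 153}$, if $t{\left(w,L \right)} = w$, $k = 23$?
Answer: $\frac{263}{135} \approx 1.9481$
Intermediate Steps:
$\frac{-417 + 154}{t{\left(18,k \right)} - 153} = \frac{-417 + 154}{18 - 153} = - \frac{263}{-135} = \left(-263\right) \left(- \frac{1}{135}\right) = \frac{263}{135}$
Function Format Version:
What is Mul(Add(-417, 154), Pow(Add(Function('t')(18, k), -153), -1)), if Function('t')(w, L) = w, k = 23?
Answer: Rational(263, 135) ≈ 1.9481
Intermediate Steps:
Mul(Add(-417, 154), Pow(Add(Function('t')(18, k), -153), -1)) = Mul(Add(-417, 154), Pow(Add(18, -153), -1)) = Mul(-263, Pow(-135, -1)) = Mul(-263, Rational(-1, 135)) = Rational(263, 135)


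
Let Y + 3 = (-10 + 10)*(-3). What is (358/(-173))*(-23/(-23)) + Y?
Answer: -877/173 ≈ -5.0694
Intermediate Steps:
Y = -3 (Y = -3 + (-10 + 10)*(-3) = -3 + 0*(-3) = -3 + 0 = -3)
(358/(-173))*(-23/(-23)) + Y = (358/(-173))*(-23/(-23)) - 3 = (358*(-1/173))*(-23*(-1/23)) - 3 = -358/173*1 - 3 = -358/173 - 3 = -877/173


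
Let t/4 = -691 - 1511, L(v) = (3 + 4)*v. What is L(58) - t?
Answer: 9214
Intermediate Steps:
L(v) = 7*v
t = -8808 (t = 4*(-691 - 1511) = 4*(-2202) = -8808)
L(58) - t = 7*58 - 1*(-8808) = 406 + 8808 = 9214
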